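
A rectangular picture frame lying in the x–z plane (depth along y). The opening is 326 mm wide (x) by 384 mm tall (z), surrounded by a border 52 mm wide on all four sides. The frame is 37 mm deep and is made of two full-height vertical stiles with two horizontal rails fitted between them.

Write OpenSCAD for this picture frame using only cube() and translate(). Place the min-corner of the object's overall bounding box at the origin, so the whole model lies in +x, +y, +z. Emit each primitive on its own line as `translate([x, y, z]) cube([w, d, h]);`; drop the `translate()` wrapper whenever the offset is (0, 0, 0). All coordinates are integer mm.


cube([52, 37, 488]);
translate([378, 0, 0]) cube([52, 37, 488]);
translate([52, 0, 0]) cube([326, 37, 52]);
translate([52, 0, 436]) cube([326, 37, 52]);


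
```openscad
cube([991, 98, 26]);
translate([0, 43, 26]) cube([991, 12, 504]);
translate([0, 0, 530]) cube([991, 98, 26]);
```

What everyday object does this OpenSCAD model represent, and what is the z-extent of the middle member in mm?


An I-beam. The web height is 504 mm.

Two wide flanges with a thin centred web — an I-beam. Overall 556 mm minus two 26 mm flanges gives a web of 556 − 2·26 = 504 mm.


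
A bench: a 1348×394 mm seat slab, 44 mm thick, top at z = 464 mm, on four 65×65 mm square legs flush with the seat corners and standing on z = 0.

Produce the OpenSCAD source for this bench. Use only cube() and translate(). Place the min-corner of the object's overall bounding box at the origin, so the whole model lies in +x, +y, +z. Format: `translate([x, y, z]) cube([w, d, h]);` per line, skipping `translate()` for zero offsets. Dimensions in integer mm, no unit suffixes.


translate([0, 0, 420]) cube([1348, 394, 44]);
cube([65, 65, 420]);
translate([0, 329, 0]) cube([65, 65, 420]);
translate([1283, 0, 0]) cube([65, 65, 420]);
translate([1283, 329, 0]) cube([65, 65, 420]);


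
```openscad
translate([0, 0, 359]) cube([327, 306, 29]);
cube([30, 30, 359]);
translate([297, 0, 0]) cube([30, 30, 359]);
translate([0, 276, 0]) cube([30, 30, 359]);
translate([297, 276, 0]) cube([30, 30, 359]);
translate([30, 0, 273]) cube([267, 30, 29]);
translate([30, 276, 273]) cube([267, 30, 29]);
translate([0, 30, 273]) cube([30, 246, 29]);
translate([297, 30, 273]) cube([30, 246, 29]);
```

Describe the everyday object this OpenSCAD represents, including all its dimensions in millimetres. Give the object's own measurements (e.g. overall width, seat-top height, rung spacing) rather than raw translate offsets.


A four-legged stool. The seat is a 327×306×29 mm slab whose top surface is at z = 388 mm; four square legs, each 30×30 mm in cross-section, run from the floor (z = 0) to the underside of the seat, each flush with a corner of the seat. Four stretchers, 30 mm wide and 29 mm tall, connect adjacent legs with their undersides at z = 273 mm, each running between the inner faces of the legs it joins and aligned with the legs' outer faces on the other axis.


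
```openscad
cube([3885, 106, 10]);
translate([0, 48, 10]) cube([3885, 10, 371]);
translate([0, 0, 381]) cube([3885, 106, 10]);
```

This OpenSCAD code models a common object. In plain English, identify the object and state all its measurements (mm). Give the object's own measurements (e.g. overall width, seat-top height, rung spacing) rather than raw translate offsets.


An I-beam lying along x, 3885 mm long. Overall section height 391 mm. Two flanges 106 mm wide (y) and 10 mm thick, one on the floor and one at the top; a web 10 mm thick runs between them, centred on the flange width.


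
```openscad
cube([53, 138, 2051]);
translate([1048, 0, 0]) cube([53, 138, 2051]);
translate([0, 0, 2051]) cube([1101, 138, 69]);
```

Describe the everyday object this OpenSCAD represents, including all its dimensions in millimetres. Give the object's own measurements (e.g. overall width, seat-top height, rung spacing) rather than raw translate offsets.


A door frame. The clear opening is 995 mm wide and 2051 mm high. Two 53 mm wide jambs, 138 mm deep, stand either side of the opening from the floor to the top of the opening. A 69 mm thick head sits across the top of both jambs, spanning the full outside width of the frame.


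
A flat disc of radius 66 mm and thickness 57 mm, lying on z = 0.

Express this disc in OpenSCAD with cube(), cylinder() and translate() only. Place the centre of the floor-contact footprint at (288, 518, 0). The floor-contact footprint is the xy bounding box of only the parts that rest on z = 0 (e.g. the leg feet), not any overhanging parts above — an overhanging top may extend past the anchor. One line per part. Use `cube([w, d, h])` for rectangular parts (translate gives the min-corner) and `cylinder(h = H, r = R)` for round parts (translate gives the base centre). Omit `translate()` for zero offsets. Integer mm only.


translate([288, 518, 0]) cylinder(h = 57, r = 66);


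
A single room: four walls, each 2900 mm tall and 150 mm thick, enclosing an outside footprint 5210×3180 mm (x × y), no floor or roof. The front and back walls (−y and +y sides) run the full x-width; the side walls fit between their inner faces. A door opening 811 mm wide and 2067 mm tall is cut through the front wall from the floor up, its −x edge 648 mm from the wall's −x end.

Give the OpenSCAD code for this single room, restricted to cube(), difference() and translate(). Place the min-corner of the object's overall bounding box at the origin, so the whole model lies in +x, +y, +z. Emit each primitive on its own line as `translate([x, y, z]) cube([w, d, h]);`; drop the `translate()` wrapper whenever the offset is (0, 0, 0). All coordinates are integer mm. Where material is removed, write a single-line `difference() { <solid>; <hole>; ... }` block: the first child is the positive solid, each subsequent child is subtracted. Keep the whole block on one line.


difference() { cube([5210, 150, 2900]); translate([648, 0, 0]) cube([811, 150, 2067]); }
translate([0, 3030, 0]) cube([5210, 150, 2900]);
translate([0, 150, 0]) cube([150, 2880, 2900]);
translate([5060, 150, 0]) cube([150, 2880, 2900]);


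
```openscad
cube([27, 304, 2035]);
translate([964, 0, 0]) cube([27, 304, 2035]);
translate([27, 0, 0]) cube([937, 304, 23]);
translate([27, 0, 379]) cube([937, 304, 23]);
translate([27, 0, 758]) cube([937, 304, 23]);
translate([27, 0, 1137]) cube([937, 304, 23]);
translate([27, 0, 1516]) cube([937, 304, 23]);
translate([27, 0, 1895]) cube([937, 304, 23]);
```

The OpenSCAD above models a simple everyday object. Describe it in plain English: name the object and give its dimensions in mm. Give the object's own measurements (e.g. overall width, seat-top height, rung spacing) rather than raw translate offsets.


An open bookshelf. Two side panels, each 27 mm thick, 304 mm deep and 2035 mm tall, stand 991 mm apart (outside-to-outside). Between them sit 6 shelves, each 23 mm thick and 304 mm deep, spanning the full gap between the sides. The bottom shelf rests on the floor (its underside at z = 0) and the clear gap between one shelf's top and the next shelf's underside is 356 mm.


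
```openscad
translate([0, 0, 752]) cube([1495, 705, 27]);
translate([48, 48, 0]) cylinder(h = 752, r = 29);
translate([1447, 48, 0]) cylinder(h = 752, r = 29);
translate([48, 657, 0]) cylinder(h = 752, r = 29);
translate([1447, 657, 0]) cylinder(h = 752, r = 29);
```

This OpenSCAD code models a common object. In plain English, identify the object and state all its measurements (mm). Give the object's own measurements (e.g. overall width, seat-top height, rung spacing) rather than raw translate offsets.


A rectangular dining table. The top is 1495×705×27 mm with its upper surface at z = 779 mm. It stands on four round legs of 58 mm diameter, each leg's bounding box inset 19 mm from the nearest pair of top edges, running from the floor to the underside of the top.


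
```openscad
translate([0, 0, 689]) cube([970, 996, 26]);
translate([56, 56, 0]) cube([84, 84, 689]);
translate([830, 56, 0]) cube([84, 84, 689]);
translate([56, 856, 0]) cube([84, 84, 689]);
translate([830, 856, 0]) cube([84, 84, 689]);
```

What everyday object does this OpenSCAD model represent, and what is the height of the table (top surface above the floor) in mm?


A table. The table height is 715 mm.

A 970×996×26 slab sits at z = 689 on four 84 mm square posts — a table. The top surface is at 689 + 26 = 715 mm.


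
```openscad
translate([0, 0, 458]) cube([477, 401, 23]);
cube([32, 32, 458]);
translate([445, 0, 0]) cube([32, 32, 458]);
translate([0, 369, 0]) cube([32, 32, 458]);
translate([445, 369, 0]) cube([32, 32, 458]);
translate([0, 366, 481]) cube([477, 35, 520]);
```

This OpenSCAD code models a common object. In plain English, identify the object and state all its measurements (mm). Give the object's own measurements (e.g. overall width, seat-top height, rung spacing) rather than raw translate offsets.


A chair. The seat is a 477×401×23 mm slab with its top at z = 481 mm, on four 32×32 mm corner legs (flush with the seat edges, standing on z = 0). A flat backrest 35 mm thick, 520 mm tall, spans the full seat width and rises from the seat top along its +y edge, rear face flush with the rear of the seat.


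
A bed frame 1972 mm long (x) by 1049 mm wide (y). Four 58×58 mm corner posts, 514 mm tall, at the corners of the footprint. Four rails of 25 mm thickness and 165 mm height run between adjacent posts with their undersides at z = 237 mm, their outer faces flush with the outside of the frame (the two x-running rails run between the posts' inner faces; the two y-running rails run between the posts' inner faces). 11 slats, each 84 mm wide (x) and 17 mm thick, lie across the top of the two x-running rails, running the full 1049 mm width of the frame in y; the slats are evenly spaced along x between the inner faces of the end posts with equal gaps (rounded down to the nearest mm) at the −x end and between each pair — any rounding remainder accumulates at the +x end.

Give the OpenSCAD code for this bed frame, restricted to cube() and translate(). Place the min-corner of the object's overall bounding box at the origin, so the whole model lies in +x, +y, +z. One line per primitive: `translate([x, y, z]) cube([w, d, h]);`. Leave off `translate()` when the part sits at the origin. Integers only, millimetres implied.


cube([58, 58, 514]);
translate([0, 991, 0]) cube([58, 58, 514]);
translate([1914, 0, 0]) cube([58, 58, 514]);
translate([1914, 991, 0]) cube([58, 58, 514]);
translate([58, 0, 237]) cube([1856, 25, 165]);
translate([58, 1024, 237]) cube([1856, 25, 165]);
translate([0, 58, 237]) cube([25, 933, 165]);
translate([1947, 58, 237]) cube([25, 933, 165]);
translate([135, 0, 402]) cube([84, 1049, 17]);
translate([296, 0, 402]) cube([84, 1049, 17]);
translate([457, 0, 402]) cube([84, 1049, 17]);
translate([618, 0, 402]) cube([84, 1049, 17]);
translate([779, 0, 402]) cube([84, 1049, 17]);
translate([940, 0, 402]) cube([84, 1049, 17]);
translate([1101, 0, 402]) cube([84, 1049, 17]);
translate([1262, 0, 402]) cube([84, 1049, 17]);
translate([1423, 0, 402]) cube([84, 1049, 17]);
translate([1584, 0, 402]) cube([84, 1049, 17]);
translate([1745, 0, 402]) cube([84, 1049, 17]);


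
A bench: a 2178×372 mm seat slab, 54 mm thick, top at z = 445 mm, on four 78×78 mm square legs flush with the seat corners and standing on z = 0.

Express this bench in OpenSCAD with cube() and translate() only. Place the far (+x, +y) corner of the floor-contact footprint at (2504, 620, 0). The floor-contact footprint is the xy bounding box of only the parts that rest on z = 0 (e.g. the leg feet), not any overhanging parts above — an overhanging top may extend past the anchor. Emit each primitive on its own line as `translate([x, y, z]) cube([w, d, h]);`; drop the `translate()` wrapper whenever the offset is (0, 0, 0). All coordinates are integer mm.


translate([326, 248, 391]) cube([2178, 372, 54]);
translate([326, 248, 0]) cube([78, 78, 391]);
translate([326, 542, 0]) cube([78, 78, 391]);
translate([2426, 248, 0]) cube([78, 78, 391]);
translate([2426, 542, 0]) cube([78, 78, 391]);


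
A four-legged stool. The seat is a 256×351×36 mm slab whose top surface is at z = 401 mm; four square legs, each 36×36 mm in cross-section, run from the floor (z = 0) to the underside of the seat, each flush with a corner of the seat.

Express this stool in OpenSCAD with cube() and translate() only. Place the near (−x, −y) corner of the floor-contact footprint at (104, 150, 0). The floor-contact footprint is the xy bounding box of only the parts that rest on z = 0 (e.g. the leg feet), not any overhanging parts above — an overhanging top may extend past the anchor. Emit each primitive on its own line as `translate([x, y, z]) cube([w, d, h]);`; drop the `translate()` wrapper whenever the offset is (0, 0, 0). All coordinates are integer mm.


// leg_h = 401 - 36 = 365
translate([104, 150, 365]) cube([256, 351, 36]);
translate([104, 150, 0]) cube([36, 36, 365]);
translate([324, 150, 0]) cube([36, 36, 365]);
translate([104, 465, 0]) cube([36, 36, 365]);
translate([324, 465, 0]) cube([36, 36, 365]);


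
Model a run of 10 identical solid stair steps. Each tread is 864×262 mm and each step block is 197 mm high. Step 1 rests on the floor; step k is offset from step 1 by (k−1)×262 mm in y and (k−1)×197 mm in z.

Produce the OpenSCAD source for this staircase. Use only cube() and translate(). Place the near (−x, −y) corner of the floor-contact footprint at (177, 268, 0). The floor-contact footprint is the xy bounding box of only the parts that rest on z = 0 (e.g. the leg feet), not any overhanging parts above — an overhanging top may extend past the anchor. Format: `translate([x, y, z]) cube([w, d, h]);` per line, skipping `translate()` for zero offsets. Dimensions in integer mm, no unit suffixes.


translate([177, 268, 0]) cube([864, 262, 197]);
translate([177, 530, 197]) cube([864, 262, 197]);
translate([177, 792, 394]) cube([864, 262, 197]);
translate([177, 1054, 591]) cube([864, 262, 197]);
translate([177, 1316, 788]) cube([864, 262, 197]);
translate([177, 1578, 985]) cube([864, 262, 197]);
translate([177, 1840, 1182]) cube([864, 262, 197]);
translate([177, 2102, 1379]) cube([864, 262, 197]);
translate([177, 2364, 1576]) cube([864, 262, 197]);
translate([177, 2626, 1773]) cube([864, 262, 197]);


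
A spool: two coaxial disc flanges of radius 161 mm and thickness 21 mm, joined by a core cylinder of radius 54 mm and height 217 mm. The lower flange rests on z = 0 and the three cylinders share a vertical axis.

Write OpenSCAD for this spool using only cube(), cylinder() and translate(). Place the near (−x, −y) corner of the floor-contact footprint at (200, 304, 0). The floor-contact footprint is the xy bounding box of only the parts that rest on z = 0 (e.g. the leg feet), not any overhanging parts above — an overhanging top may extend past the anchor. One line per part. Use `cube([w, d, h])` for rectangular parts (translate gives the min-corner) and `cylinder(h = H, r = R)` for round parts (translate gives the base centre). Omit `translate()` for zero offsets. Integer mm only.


translate([361, 465, 0]) cylinder(h = 21, r = 161);
translate([361, 465, 21]) cylinder(h = 217, r = 54);
translate([361, 465, 238]) cylinder(h = 21, r = 161);


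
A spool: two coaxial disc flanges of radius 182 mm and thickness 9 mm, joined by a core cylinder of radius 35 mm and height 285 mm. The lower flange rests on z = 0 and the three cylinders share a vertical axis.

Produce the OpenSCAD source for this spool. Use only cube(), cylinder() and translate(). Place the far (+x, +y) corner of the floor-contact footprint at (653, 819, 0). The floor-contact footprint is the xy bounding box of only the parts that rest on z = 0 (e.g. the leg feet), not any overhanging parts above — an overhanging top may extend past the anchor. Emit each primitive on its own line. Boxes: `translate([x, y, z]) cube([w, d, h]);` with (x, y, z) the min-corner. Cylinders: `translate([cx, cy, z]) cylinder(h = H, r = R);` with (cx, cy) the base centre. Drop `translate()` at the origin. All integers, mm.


translate([471, 637, 0]) cylinder(h = 9, r = 182);
translate([471, 637, 9]) cylinder(h = 285, r = 35);
translate([471, 637, 294]) cylinder(h = 9, r = 182);


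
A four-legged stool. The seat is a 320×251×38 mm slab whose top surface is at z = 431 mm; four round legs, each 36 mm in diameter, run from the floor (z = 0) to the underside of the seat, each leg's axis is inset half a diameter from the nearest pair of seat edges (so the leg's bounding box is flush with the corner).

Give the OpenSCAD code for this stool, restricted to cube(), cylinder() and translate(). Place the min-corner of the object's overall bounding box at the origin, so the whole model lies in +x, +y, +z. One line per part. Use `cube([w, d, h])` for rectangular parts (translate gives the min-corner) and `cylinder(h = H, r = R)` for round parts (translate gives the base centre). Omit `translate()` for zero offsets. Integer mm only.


translate([0, 0, 393]) cube([320, 251, 38]);
translate([18, 18, 0]) cylinder(h = 393, r = 18);
translate([302, 18, 0]) cylinder(h = 393, r = 18);
translate([18, 233, 0]) cylinder(h = 393, r = 18);
translate([302, 233, 0]) cylinder(h = 393, r = 18);


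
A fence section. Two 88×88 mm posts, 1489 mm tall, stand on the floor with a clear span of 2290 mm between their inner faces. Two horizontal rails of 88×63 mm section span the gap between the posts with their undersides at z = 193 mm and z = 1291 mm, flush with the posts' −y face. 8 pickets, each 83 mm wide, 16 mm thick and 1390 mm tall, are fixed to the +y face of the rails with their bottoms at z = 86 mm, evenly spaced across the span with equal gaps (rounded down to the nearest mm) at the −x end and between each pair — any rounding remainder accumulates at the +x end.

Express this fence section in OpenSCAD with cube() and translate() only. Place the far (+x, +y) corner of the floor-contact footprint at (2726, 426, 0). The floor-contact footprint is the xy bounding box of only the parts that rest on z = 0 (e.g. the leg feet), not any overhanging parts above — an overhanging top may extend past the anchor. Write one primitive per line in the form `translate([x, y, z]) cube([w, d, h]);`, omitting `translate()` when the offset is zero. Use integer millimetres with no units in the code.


translate([260, 338, 0]) cube([88, 88, 1489]);
translate([2638, 338, 0]) cube([88, 88, 1489]);
translate([348, 338, 193]) cube([2290, 88, 63]);
translate([348, 338, 1291]) cube([2290, 88, 63]);
translate([528, 426, 86]) cube([83, 16, 1390]);
translate([791, 426, 86]) cube([83, 16, 1390]);
translate([1054, 426, 86]) cube([83, 16, 1390]);
translate([1317, 426, 86]) cube([83, 16, 1390]);
translate([1580, 426, 86]) cube([83, 16, 1390]);
translate([1843, 426, 86]) cube([83, 16, 1390]);
translate([2106, 426, 86]) cube([83, 16, 1390]);
translate([2369, 426, 86]) cube([83, 16, 1390]);


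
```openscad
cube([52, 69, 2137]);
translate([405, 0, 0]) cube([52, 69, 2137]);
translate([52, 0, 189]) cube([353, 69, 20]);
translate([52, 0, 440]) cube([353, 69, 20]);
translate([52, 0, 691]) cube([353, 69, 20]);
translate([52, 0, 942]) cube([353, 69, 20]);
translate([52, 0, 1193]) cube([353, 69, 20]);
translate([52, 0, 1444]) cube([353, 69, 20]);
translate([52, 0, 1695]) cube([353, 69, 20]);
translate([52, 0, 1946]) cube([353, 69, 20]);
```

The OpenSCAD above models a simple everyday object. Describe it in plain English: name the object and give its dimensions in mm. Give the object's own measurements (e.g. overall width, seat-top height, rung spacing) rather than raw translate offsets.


A straight ladder. Two 52×69 mm vertical rails, 2137 mm tall, stand 457 mm apart (outside-to-outside) with their front faces coplanar on the −y side. 8 rungs, each 69 mm deep and 20 mm tall, span between the inner faces of the rails, front faces flush with the rails. The lowest rung's underside is at z = 189 mm and rungs are spaced 251 mm apart (underside to underside).


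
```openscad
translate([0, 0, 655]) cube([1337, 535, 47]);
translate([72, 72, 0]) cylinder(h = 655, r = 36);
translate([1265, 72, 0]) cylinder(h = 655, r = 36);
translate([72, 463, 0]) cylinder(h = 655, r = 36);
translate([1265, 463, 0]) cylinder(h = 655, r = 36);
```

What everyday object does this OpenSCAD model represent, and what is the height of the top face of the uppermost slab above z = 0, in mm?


A table. The table height is 702 mm.

A 1337×535×47 slab sits at z = 655 on four Ø72 mm round legs — a table. The top surface is at 655 + 47 = 702 mm.


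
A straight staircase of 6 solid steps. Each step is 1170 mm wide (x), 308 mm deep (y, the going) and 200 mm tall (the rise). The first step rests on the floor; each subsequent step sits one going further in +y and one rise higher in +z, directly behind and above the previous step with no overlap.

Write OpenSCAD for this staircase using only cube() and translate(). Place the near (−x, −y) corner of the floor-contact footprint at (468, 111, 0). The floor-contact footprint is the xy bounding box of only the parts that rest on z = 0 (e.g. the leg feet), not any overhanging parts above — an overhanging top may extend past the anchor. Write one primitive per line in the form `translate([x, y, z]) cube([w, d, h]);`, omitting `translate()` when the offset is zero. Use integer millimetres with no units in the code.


translate([468, 111, 0]) cube([1170, 308, 200]);
translate([468, 419, 200]) cube([1170, 308, 200]);
translate([468, 727, 400]) cube([1170, 308, 200]);
translate([468, 1035, 600]) cube([1170, 308, 200]);
translate([468, 1343, 800]) cube([1170, 308, 200]);
translate([468, 1651, 1000]) cube([1170, 308, 200]);


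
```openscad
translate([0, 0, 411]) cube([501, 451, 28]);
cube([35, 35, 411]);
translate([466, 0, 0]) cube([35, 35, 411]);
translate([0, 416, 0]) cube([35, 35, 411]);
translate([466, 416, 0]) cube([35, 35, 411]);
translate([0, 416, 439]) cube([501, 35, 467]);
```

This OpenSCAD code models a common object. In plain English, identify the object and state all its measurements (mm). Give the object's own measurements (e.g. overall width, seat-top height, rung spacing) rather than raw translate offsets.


A chair. The seat is a 501×451×28 mm slab with its top at z = 439 mm, on four 35×35 mm corner legs (flush with the seat edges, standing on z = 0). A flat backrest 35 mm thick, 467 mm tall, spans the full seat width and rises from the seat top along its +y edge, rear face flush with the rear of the seat.


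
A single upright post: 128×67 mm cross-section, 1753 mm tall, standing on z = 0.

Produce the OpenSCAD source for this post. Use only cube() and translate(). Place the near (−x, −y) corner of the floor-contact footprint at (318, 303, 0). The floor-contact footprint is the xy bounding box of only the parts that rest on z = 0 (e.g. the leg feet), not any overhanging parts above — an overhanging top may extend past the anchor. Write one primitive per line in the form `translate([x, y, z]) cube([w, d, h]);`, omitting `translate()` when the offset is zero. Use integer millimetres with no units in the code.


translate([318, 303, 0]) cube([128, 67, 1753]);


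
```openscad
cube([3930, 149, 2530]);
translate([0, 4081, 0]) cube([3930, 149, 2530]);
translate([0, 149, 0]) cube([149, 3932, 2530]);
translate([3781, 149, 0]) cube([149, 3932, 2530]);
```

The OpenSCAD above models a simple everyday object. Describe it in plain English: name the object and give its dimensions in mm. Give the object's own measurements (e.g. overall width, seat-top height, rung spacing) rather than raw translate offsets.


The wall frame of a small rectangular building: four walls, each 2530 mm tall and 149 mm thick, enclosing a footprint 3930 mm (x) by 4230 mm (y) outside-to-outside, with no floor or roof. The front and back walls (the −y and +y sides) span the full width; the two side walls fit between them.


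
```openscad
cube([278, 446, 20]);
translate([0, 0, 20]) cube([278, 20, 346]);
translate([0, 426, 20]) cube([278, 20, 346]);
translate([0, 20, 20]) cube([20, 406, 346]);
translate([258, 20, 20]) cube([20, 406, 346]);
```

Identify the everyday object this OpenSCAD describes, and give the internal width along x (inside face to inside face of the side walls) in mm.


An open box. The internal width is 238 mm.

A 278×446 base slab with four walls standing on it — an open box. The base is 278 mm wide and the walls are 20 mm thick, so the internal width is 278 − 2 × 20 = 238 mm.


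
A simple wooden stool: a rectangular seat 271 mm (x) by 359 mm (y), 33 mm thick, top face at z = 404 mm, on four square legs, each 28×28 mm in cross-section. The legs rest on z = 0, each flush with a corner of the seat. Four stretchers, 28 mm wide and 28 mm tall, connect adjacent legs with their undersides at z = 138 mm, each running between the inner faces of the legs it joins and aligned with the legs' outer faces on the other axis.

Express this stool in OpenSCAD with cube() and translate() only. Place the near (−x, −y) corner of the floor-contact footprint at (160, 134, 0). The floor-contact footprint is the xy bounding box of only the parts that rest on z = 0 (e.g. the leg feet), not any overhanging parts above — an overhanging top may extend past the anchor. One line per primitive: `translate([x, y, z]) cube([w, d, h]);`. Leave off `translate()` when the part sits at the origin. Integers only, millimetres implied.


translate([160, 134, 371]) cube([271, 359, 33]);
translate([160, 134, 0]) cube([28, 28, 371]);
translate([403, 134, 0]) cube([28, 28, 371]);
translate([160, 465, 0]) cube([28, 28, 371]);
translate([403, 465, 0]) cube([28, 28, 371]);
translate([188, 134, 138]) cube([215, 28, 28]);
translate([188, 465, 138]) cube([215, 28, 28]);
translate([160, 162, 138]) cube([28, 303, 28]);
translate([403, 162, 138]) cube([28, 303, 28]);


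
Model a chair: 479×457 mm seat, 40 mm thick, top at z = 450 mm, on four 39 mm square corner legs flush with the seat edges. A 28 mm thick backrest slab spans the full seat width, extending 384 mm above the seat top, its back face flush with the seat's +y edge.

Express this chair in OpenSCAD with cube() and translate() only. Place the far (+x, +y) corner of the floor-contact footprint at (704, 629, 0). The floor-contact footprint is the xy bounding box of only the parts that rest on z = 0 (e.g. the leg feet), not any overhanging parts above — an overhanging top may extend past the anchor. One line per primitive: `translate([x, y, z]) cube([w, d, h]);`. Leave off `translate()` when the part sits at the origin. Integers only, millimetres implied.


// leg_h = 450 - 40 = 410
translate([225, 172, 410]) cube([479, 457, 40]);
translate([225, 172, 0]) cube([39, 39, 410]);
translate([665, 172, 0]) cube([39, 39, 410]);
translate([225, 590, 0]) cube([39, 39, 410]);
translate([665, 590, 0]) cube([39, 39, 410]);
translate([225, 601, 450]) cube([479, 28, 384]);


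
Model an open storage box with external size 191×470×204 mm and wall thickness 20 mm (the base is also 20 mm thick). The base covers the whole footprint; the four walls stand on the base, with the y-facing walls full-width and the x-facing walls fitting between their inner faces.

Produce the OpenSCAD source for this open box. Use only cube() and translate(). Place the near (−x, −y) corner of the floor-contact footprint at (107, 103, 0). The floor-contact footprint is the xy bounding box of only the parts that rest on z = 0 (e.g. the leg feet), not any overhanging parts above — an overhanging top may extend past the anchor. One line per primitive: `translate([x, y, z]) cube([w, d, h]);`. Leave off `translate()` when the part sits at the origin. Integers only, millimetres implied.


translate([107, 103, 0]) cube([191, 470, 20]);
translate([107, 103, 20]) cube([191, 20, 184]);
translate([107, 553, 20]) cube([191, 20, 184]);
translate([107, 123, 20]) cube([20, 430, 184]);
translate([278, 123, 20]) cube([20, 430, 184]);


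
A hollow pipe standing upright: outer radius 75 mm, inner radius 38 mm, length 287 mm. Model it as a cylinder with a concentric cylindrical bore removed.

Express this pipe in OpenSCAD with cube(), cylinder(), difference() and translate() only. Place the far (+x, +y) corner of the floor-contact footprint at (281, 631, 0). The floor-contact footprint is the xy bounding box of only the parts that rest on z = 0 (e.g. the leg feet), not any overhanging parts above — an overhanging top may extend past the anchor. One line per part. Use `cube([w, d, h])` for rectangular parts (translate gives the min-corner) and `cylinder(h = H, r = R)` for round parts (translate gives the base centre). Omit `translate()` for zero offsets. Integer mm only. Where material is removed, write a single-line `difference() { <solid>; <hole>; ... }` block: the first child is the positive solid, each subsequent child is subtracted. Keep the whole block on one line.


difference() { translate([206, 556, 0]) cylinder(h = 287, r = 75); translate([206, 556, 0]) cylinder(h = 287, r = 38); }


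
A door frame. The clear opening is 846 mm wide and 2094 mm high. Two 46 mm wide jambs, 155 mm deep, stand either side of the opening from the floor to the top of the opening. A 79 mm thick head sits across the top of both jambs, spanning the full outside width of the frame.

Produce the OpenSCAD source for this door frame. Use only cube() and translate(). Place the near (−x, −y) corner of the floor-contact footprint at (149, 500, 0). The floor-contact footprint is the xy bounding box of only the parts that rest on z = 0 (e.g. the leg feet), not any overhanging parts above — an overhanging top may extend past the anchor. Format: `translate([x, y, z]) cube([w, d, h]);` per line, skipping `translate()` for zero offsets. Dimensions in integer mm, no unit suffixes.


translate([149, 500, 0]) cube([46, 155, 2094]);
translate([1041, 500, 0]) cube([46, 155, 2094]);
translate([149, 500, 2094]) cube([938, 155, 79]);


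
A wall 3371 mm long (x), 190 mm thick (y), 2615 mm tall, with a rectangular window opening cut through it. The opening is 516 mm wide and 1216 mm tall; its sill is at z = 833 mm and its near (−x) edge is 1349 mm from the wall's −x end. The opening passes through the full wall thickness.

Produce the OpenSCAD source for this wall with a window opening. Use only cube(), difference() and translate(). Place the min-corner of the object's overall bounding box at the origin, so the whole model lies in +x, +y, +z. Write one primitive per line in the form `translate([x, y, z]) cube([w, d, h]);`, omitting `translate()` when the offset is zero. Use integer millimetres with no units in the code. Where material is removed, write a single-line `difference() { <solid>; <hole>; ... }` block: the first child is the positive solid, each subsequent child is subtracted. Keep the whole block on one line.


difference() { cube([3371, 190, 2615]); translate([1349, 0, 833]) cube([516, 190, 1216]); }


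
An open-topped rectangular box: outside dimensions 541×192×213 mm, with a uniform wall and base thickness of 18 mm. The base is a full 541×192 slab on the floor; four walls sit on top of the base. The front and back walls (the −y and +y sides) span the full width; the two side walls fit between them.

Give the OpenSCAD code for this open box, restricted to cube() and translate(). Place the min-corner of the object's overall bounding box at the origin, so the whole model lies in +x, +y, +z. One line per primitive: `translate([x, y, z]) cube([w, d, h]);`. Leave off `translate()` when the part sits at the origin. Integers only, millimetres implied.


cube([541, 192, 18]);
translate([0, 0, 18]) cube([541, 18, 195]);
translate([0, 174, 18]) cube([541, 18, 195]);
translate([0, 18, 18]) cube([18, 156, 195]);
translate([523, 18, 18]) cube([18, 156, 195]);


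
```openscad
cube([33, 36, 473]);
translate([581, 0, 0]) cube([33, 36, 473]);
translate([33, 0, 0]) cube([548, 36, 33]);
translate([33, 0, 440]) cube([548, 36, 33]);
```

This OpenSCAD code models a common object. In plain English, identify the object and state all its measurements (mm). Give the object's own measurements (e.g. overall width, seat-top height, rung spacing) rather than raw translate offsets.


A rectangular picture frame lying in the x–z plane (depth along y). The opening is 548 mm wide (x) by 407 mm tall (z), surrounded by a border 33 mm wide on all four sides. The frame is 36 mm deep and is made of two full-height vertical stiles with two horizontal rails fitted between them.


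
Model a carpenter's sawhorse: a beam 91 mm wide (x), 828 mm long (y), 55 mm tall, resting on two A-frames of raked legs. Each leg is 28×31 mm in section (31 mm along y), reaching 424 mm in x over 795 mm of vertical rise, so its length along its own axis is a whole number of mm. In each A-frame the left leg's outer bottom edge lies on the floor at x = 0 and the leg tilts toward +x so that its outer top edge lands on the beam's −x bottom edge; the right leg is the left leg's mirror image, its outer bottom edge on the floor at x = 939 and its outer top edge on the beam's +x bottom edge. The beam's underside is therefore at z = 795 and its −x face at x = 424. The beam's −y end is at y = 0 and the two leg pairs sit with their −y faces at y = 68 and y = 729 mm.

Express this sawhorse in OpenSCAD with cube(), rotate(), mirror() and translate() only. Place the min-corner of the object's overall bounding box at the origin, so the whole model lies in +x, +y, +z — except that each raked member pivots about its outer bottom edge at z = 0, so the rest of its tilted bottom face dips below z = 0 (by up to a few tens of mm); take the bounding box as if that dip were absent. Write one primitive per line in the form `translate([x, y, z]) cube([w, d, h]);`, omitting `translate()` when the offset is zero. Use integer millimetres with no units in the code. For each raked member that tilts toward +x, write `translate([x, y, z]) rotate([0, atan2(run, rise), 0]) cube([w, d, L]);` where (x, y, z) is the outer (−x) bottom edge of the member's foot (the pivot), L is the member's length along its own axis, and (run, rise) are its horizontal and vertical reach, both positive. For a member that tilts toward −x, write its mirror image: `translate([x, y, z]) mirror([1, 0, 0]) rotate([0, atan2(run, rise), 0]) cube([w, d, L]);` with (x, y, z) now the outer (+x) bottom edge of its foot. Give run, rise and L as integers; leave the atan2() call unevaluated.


// leg length = √(424² + 795²) = 901
// right-leg outer foot x = 2·424 + 91 = 939
// beam min-corner = (424, 0, 795)
translate([424, 0, 795]) cube([91, 828, 55]);
translate([0, 68, 0]) rotate([0, atan2(424, 795), 0]) cube([28, 31, 901]);
translate([939, 68, 0]) mirror([1, 0, 0]) rotate([0, atan2(424, 795), 0]) cube([28, 31, 901]);
translate([0, 729, 0]) rotate([0, atan2(424, 795), 0]) cube([28, 31, 901]);
translate([939, 729, 0]) mirror([1, 0, 0]) rotate([0, atan2(424, 795), 0]) cube([28, 31, 901]);


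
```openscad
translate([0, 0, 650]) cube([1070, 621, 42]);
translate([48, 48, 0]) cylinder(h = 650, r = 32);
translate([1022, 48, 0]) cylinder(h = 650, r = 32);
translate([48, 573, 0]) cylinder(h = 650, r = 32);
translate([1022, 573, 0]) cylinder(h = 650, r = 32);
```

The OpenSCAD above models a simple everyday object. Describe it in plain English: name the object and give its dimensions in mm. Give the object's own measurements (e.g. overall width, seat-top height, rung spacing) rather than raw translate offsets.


A table: top 1070 mm (x) × 621 mm (y), 42 mm thick, upper face at z = 692 mm, on four round legs of 64 mm diameter, each leg's bounding box inset 16 mm from the nearest pair of top edges from z = 0 to the bottom of the top.


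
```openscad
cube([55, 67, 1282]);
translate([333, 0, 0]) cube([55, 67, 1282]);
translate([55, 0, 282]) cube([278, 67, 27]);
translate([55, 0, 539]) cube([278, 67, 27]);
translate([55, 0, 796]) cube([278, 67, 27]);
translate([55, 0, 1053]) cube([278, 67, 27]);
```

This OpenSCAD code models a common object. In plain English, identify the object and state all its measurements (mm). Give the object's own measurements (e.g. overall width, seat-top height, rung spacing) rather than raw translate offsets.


A straight ladder. Two 55×67 mm vertical rails, 1282 mm tall, stand 388 mm apart (outside-to-outside) with their front faces coplanar on the −y side. 4 rungs, each 67 mm deep and 27 mm tall, span between the inner faces of the rails, front faces flush with the rails. The lowest rung's underside is at z = 282 mm and rungs are spaced 257 mm apart (underside to underside).


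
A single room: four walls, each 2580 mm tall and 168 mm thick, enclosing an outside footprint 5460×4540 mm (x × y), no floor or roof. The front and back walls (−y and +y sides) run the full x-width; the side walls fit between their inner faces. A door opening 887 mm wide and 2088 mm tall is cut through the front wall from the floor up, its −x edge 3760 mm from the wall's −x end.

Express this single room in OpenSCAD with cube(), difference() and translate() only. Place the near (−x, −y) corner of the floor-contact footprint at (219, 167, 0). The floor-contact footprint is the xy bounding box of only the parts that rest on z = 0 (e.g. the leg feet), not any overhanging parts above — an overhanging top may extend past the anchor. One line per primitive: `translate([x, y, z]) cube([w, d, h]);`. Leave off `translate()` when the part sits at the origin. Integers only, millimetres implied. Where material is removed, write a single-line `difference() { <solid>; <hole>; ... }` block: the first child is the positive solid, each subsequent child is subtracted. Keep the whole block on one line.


difference() { translate([219, 167, 0]) cube([5460, 168, 2580]); translate([3979, 167, 0]) cube([887, 168, 2088]); }
translate([219, 4539, 0]) cube([5460, 168, 2580]);
translate([219, 335, 0]) cube([168, 4204, 2580]);
translate([5511, 335, 0]) cube([168, 4204, 2580]);


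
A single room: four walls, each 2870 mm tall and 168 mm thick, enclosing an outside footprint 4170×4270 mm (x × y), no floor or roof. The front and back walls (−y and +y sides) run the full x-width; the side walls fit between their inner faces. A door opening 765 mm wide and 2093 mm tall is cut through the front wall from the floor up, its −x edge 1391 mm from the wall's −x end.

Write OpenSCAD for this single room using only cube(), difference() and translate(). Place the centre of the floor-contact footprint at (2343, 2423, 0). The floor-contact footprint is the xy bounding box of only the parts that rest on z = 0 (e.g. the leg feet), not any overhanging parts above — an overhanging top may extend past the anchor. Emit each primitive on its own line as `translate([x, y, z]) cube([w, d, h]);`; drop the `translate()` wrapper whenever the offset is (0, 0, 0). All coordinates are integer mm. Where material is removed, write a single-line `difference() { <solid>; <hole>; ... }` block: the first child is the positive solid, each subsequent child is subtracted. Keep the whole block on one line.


difference() { translate([258, 288, 0]) cube([4170, 168, 2870]); translate([1649, 288, 0]) cube([765, 168, 2093]); }
translate([258, 4390, 0]) cube([4170, 168, 2870]);
translate([258, 456, 0]) cube([168, 3934, 2870]);
translate([4260, 456, 0]) cube([168, 3934, 2870]);


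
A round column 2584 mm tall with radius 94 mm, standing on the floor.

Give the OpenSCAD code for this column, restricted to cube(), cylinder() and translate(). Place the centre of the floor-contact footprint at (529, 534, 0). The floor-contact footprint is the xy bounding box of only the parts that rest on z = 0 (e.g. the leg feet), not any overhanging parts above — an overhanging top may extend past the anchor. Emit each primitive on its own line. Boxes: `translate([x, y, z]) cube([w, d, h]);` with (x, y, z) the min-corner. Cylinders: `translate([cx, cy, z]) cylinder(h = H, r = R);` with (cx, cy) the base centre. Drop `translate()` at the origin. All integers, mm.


translate([529, 534, 0]) cylinder(h = 2584, r = 94);
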